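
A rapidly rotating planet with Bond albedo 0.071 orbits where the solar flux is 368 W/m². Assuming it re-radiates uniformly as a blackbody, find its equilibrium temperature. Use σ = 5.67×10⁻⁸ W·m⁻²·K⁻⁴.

T ≈ 197 K

Power absorbed = (1−a)S·πR²; power emitted = 4πR²σT⁴. Equating and cancelling πR²:
T = ((1−a)S / 4σ)^(1/4) = (342 / (4 × 5.67×10⁻⁸))^(1/4) = (1.51×10^9)^(1/4).
T = 197 K.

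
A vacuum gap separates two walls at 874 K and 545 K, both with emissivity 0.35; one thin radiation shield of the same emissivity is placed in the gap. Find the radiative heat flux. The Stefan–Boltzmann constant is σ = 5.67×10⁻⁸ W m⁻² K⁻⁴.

Each of the 2 gaps contributes resistance (2/ε − 1) = 2/0.35 − 1 = 4.714; total = 9.429.
q = σ(T₁⁴ − T₂⁴) / 9.429 = 5.67×10⁻⁸ × 4.95×10^11 / 9.429 = 2980 W/m².

q ≈ 2980 W/m²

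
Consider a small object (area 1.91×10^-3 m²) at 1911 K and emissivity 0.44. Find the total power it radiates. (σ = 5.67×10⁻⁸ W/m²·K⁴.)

P ≈ 635 W

P = εσAT⁴ = 0.44 × 5.67×10⁻⁸ × 1.91×10^-3 × (1911)⁴ = 0.44 × 5.67×10⁻⁸ × 1.91×10^-3 × 1.33×10^13.
P = 635 W.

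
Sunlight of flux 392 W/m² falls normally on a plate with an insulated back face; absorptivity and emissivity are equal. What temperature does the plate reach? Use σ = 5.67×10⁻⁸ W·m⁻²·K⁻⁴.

T ≈ 288 K

Absorbed flux αS = emitted flux εσT⁴ (one radiating face); with α = ε, T = (S/σ)^(1/4).
T = (392 / 5.67×10⁻⁸)^(1/4) = (6.91×10^9)^(1/4).
T = 288 K.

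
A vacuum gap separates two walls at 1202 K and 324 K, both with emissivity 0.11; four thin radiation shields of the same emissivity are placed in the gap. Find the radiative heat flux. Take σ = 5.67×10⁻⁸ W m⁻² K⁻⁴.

q ≈ 1370 W/m²

Each of the 5 gaps contributes resistance (2/ε − 1) = 2/0.11 − 1 = 17.18; total = 85.91.
q = σ(T₁⁴ − T₂⁴) / 85.91 = 5.67×10⁻⁸ × 2.08×10^12 / 85.91 = 1370 W/m².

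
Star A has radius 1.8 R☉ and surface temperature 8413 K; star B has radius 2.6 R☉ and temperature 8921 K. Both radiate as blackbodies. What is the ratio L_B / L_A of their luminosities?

L = 4πR²σT⁴ ∝ R²T⁴, so L_B/L_A = (2.6/1.8)² × (8921/8413)⁴ = 2.09 × 1.26 = 2.64.

L_B/L_A ≈ 2.64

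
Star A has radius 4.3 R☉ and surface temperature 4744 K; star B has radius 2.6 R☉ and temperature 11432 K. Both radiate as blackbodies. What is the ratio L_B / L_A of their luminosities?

L = 4πR²σT⁴ ∝ R²T⁴, so L_B/L_A = (2.6/4.3)² × (11432/4744)⁴ = 0.366 × 33.7 = 12.3.

L_B/L_A ≈ 12.3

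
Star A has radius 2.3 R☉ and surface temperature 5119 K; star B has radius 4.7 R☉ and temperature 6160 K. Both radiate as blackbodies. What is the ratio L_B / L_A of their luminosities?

L = 4πR²σT⁴ ∝ R²T⁴, so L_B/L_A = (4.7/2.3)² × (6160/5119)⁴ = 4.18 × 2.10 = 8.76.

L_B/L_A ≈ 8.76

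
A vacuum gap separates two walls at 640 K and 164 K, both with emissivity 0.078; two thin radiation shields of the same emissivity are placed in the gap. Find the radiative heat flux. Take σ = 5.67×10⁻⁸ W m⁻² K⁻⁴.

q ≈ 128 W/m²

Each of the 3 gaps contributes resistance (2/ε − 1) = 2/0.078 − 1 = 24.64; total = 73.92.
q = σ(T₁⁴ − T₂⁴) / 73.92 = 5.67×10⁻⁸ × 1.67×10^11 / 73.92 = 128 W/m².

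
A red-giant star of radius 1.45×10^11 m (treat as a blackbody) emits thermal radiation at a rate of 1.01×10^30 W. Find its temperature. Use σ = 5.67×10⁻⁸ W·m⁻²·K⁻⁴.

A = 4πr² = 4π × (1.45×10^11)² = 2.64×10^23 m².
From P = σAT⁴, T = (P / σA)^(1/4) = (1.01×10^30 / (5.67×10⁻⁸ × 2.64×10^23))^(1/4).
T = (6.74×10^13)^(1/4) = 2870 K.

T ≈ 2870 K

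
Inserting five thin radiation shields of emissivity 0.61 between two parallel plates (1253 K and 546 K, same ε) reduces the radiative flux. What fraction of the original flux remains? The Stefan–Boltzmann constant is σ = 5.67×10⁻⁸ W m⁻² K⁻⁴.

ratio ≈ 0.167

With N identical shields there are N+1 = 6 gaps in series, each with the same radiative resistance, so the flux falls to 1/(N+1) of its unshielded value.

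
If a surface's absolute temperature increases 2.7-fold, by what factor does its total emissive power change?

factor ≈ 53.1

P ∝ T⁴, so the power scales as (2.7)⁴ = 53.1.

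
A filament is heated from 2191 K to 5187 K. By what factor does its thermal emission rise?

P ∝ T⁴, so the ratio is (5187/2191)⁴ = (2.367)⁴ = 31.4.

ratio ≈ 31.4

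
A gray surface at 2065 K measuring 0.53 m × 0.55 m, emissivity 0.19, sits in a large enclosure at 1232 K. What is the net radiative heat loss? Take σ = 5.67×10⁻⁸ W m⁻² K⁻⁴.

A = 0.53 × 0.55 = 0.292 m².
Q = εσA(T⁴ − T_s⁴). T⁴ − T_s⁴ = (2065)⁴ − (1232)⁴ = 1.82×10^13 − 2.30×10^12 = 1.59×10^13 K⁴.
Q = 0.19 × 5.67×10⁻⁸ × 0.292 × 1.59×10^13 = 49900 W.

Q ≈ 49900 W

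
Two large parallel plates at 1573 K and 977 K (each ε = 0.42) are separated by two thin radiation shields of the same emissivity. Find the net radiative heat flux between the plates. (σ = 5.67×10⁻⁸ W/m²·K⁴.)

q ≈ 26200 W/m²

Each of the 3 gaps contributes resistance (2/ε − 1) = 2/0.42 − 1 = 3.762; total = 11.29.
q = σ(T₁⁴ − T₂⁴) / 11.29 = 5.67×10⁻⁸ × 5.21×10^12 / 11.29 = 26200 W/m².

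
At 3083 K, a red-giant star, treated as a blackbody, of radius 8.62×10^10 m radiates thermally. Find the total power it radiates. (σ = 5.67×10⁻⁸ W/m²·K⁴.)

A = 4πr² = 4π × (8.62×10^10)² = 9.34×10^22 m².
P = σAT⁴ = 5.67×10⁻⁸ × 9.34×10^22 × (3083)⁴ = 5.67×10⁻⁸ × 9.34×10^22 × 9.03×10^13.
P = 4.78×10^29 W.

P ≈ 4.78×10^29 W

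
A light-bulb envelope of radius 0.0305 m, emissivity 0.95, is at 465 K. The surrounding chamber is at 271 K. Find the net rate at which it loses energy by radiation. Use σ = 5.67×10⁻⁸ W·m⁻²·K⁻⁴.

Q ≈ 26.0 W

A = 4πr² = 4π × (0.0305)² = 0.0117 m².
Q = εσA(T⁴ − T_s⁴). T⁴ − T_s⁴ = (465)⁴ − (271)⁴ = 4.68×10^10 − 5.39×10^9 = 4.14×10^10 K⁴.
Q = 0.95 × 5.67×10⁻⁸ × 0.0117 × 4.14×10^10 = 26.0 W.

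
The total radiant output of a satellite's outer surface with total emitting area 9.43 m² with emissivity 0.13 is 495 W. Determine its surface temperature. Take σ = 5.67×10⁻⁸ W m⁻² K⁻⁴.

T ≈ 290 K

From P = εσAT⁴, T = (P / εσA)^(1/4) = (495 / (0.13 × 5.67×10⁻⁸ × 9.43))^(1/4).
T = (7.12×10^9)^(1/4) = 290 K.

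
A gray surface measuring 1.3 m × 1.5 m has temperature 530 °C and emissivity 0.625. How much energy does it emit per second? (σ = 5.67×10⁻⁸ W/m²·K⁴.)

A = 1.3 × 1.5 = 1.95 m².
530 °C = 803 K.
P = εσAT⁴ = 0.625 × 5.67×10⁻⁸ × 1.95 × (803)⁴ = 0.625 × 5.67×10⁻⁸ × 1.95 × 4.16×10^11.
P = 28700 W.

P ≈ 28700 W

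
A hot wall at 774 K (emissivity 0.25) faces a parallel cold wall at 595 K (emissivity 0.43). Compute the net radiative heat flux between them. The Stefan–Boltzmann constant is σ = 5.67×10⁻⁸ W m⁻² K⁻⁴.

q ≈ 2490 W/m²

For two large parallel gray plates, q = σ(T₁⁴ − T₂⁴) / (1/ε₁ + 1/ε₂ − 1).
1/ε₁ + 1/ε₂ − 1 = 1/0.25 + 1/0.43 − 1 = 5.326.
T₁⁴ − T₂⁴ = 3.59×10^11 − 1.25×10^11 = 2.34×10^11 K⁴.
q = 5.67×10⁻⁸ × 2.34×10^11 / 5.326 = 2490 W/m².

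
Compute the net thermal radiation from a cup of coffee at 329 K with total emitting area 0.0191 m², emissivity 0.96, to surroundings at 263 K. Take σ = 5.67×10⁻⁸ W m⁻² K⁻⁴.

Q = εσA(T⁴ − T_s⁴). T⁴ − T_s⁴ = (329)⁴ − (263)⁴ = 1.17×10^10 − 4.78×10^9 = 6.93×10^9 K⁴.
Q = 0.96 × 5.67×10⁻⁸ × 0.0191 × 6.93×10^9 = 7.21 W.

Q ≈ 7.21 W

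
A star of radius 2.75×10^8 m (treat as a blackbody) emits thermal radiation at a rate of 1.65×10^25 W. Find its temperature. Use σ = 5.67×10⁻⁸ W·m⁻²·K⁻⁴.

T ≈ 4180 K

A = 4πr² = 4π × (2.75×10^8)² = 9.50×10^17 m².
From P = σAT⁴, T = (P / σA)^(1/4) = (1.65×10^25 / (5.67×10⁻⁸ × 9.50×10^17))^(1/4).
T = (3.06×10^14)^(1/4) = 4180 K.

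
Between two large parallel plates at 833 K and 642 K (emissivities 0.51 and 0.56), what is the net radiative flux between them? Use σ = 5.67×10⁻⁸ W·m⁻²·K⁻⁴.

For two large parallel gray plates, q = σ(T₁⁴ − T₂⁴) / (1/ε₁ + 1/ε₂ − 1).
1/ε₁ + 1/ε₂ − 1 = 1/0.51 + 1/0.56 − 1 = 2.746.
T₁⁴ − T₂⁴ = 4.81×10^11 − 1.70×10^11 = 3.12×10^11 K⁴.
q = 5.67×10⁻⁸ × 3.12×10^11 / 2.746 = 6430 W/m².

q ≈ 6430 W/m²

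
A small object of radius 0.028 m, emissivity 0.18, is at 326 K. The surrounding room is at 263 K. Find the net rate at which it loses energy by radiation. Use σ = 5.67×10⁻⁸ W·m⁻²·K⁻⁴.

Q ≈ 0.655 W

A = 4πr² = 4π × (0.028)² = 9.85×10^-3 m².
Q = εσA(T⁴ − T_s⁴). T⁴ − T_s⁴ = (326)⁴ − (263)⁴ = 1.13×10^10 − 4.78×10^9 = 6.51×10^9 K⁴.
Q = 0.18 × 5.67×10⁻⁸ × 9.85×10^-3 × 6.51×10^9 = 0.655 W.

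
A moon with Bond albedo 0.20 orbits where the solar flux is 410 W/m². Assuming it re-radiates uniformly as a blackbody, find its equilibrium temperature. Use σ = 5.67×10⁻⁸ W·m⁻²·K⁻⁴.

T ≈ 195 K

Power absorbed = (1−a)S·πR²; power emitted = 4πR²σT⁴. Equating and cancelling πR²:
T = ((1−a)S / 4σ)^(1/4) = (328 / (4 × 5.67×10⁻⁸))^(1/4) = (1.45×10^9)^(1/4).
T = 195 K.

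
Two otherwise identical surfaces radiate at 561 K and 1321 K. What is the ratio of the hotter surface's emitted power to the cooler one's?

ratio ≈ 30.7

P ∝ T⁴, so the ratio is (1321/561)⁴ = (2.355)⁴ = 30.7.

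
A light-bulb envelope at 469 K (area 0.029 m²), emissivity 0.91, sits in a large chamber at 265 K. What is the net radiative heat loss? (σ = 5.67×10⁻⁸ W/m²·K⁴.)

Q = εσA(T⁴ − T_s⁴). T⁴ − T_s⁴ = (469)⁴ − (265)⁴ = 4.84×10^10 − 4.93×10^9 = 4.35×10^10 K⁴.
Q = 0.91 × 5.67×10⁻⁸ × 0.0290 × 4.35×10^10 = 65.0 W.

Q ≈ 65.0 W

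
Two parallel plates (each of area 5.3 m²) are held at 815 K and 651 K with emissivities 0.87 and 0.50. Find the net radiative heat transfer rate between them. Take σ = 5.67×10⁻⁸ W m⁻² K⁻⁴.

For two large parallel gray plates, q = σ(T₁⁴ − T₂⁴) / (1/ε₁ + 1/ε₂ − 1).
1/ε₁ + 1/ε₂ − 1 = 1/0.87 + 1/0.50 − 1 = 2.149.
T₁⁴ − T₂⁴ = 4.41×10^11 − 1.80×10^11 = 2.62×10^11 K⁴.
q = 5.67×10⁻⁸ × 2.62×10^11 / 2.149 = 6900 W/m².
Q = q·A = 6900 × 5.3 = 36600 W.

Q ≈ 36600 W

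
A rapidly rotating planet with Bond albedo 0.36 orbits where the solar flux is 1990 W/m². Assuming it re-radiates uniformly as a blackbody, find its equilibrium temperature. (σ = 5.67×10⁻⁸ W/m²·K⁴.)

Power absorbed = (1−a)S·πR²; power emitted = 4πR²σT⁴. Equating and cancelling πR²:
T = ((1−a)S / 4σ)^(1/4) = (1270 / (4 × 5.67×10⁻⁸))^(1/4) = (5.62×10^9)^(1/4).
T = 274 K.

T ≈ 274 K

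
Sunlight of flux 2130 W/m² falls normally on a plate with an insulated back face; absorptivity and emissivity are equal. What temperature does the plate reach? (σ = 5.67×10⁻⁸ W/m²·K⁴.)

Absorbed flux αS = emitted flux εσT⁴ (one radiating face); with α = ε, T = (S/σ)^(1/4).
T = (2130 / 5.67×10⁻⁸)^(1/4) = (3.76×10^10)^(1/4).
T = 440 K.

T ≈ 440 K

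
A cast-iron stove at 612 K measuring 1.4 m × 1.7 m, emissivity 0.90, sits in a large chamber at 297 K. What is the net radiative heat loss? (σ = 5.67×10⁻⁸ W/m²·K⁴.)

A = 1.4 × 1.7 = 2.38 m².
Q = εσA(T⁴ − T_s⁴). T⁴ − T_s⁴ = (612)⁴ − (297)⁴ = 1.40×10^11 − 7.78×10^9 = 1.33×10^11 K⁴.
Q = 0.90 × 5.67×10⁻⁸ × 2.38 × 1.33×10^11 = 16100 W.

Q ≈ 16100 W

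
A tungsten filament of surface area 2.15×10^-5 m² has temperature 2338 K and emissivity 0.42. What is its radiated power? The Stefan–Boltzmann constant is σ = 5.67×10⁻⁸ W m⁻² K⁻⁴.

P ≈ 15.3 W

P = εσAT⁴ = 0.42 × 5.67×10⁻⁸ × 2.15×10^-5 × (2338)⁴ = 0.42 × 5.67×10⁻⁸ × 2.15×10^-5 × 2.99×10^13.
P = 15.3 W.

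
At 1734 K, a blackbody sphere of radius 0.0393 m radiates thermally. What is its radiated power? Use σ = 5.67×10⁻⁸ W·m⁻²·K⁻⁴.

P ≈ 9950 W

A = 4πr² = 4π × (0.0393)² = 0.0194 m².
P = σAT⁴ = 5.67×10⁻⁸ × 0.0194 × (1734)⁴ = 5.67×10⁻⁸ × 0.0194 × 9.04×10^12.
P = 9950 W.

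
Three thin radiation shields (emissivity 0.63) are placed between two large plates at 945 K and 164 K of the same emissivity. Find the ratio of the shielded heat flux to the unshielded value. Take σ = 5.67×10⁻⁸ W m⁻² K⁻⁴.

With N identical shields there are N+1 = 4 gaps in series, each with the same radiative resistance, so the flux falls to 1/(N+1) of its unshielded value.

ratio ≈ 0.250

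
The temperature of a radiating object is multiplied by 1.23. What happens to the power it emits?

factor ≈ 2.29

P ∝ T⁴, so the power scales as (1.23)⁴ = 2.29.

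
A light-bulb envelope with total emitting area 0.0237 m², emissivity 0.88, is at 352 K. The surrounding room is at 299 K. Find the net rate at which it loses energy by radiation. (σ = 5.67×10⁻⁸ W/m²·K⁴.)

Q = εσA(T⁴ − T_s⁴). T⁴ − T_s⁴ = (352)⁴ − (299)⁴ = 1.54×10^10 − 7.99×10^9 = 7.36×10^9 K⁴.
Q = 0.88 × 5.67×10⁻⁸ × 0.0237 × 7.36×10^9 = 8.70 W.

Q ≈ 8.70 W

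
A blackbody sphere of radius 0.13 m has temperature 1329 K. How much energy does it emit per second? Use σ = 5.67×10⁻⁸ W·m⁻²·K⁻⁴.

A = 4πr² = 4π × (0.13)² = 0.212 m².
P = σAT⁴ = 5.67×10⁻⁸ × 0.212 × (1329)⁴ = 5.67×10⁻⁸ × 0.212 × 3.12×10^12.
P = 37600 W.

P ≈ 37600 W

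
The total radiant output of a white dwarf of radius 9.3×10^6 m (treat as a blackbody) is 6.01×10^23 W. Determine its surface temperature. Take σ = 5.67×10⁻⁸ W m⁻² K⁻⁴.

T ≈ 9940 K

A = 4πr² = 4π × (9.3×10^6)² = 1.09×10^15 m².
From P = σAT⁴, T = (P / σA)^(1/4) = (6.01×10^23 / (5.67×10⁻⁸ × 1.09×10^15))^(1/4).
T = (9.75×10^15)^(1/4) = 9940 K.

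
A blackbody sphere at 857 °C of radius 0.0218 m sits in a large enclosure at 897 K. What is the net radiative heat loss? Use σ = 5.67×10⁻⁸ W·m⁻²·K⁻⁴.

A = 4πr² = 4π × (0.0218)² = 5.97×10^-3 m².
Convert: 857 °C = 1130 K.
Q = σA(T⁴ − T_s⁴). T⁴ − T_s⁴ = (1130)⁴ − (897)⁴ = 1.63×10^12 − 6.47×10^11 = 9.83×10^11 K⁴.
Q = 5.67×10⁻⁸ × 5.97×10^-3 × 9.83×10^11 = 333 W.

Q ≈ 333 W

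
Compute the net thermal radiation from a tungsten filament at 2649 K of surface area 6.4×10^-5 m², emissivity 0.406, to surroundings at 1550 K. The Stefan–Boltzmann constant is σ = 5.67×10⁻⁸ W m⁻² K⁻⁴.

Q ≈ 64.0 W

Q = εσA(T⁴ − T_s⁴). T⁴ − T_s⁴ = (2649)⁴ − (1550)⁴ = 4.92×10^13 − 5.77×10^12 = 4.35×10^13 K⁴.
Q = 0.406 × 5.67×10⁻⁸ × 6.40×10^-5 × 4.35×10^13 = 64.0 W.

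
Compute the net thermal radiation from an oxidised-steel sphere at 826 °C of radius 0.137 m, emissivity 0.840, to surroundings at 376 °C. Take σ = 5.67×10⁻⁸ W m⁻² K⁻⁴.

Q ≈ 14400 W

A = 4πr² = 4π × (0.137)² = 0.236 m².
Convert: 826 °C = 1099 K; 376 °C = 649 K.
Q = εσA(T⁴ − T_s⁴). T⁴ − T_s⁴ = (1099)⁴ − (649)⁴ = 1.46×10^12 − 1.77×10^11 = 1.28×10^12 K⁴.
Q = 0.840 × 5.67×10⁻⁸ × 0.236 × 1.28×10^12 = 14400 W.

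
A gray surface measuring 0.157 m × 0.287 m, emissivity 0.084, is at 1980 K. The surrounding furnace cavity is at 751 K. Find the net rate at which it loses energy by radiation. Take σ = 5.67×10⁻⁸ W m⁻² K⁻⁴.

Q ≈ 3230 W

A = 0.157 × 0.287 = 0.0451 m².
Q = εσA(T⁴ − T_s⁴). T⁴ − T_s⁴ = (1980)⁴ − (751)⁴ = 1.54×10^13 − 3.18×10^11 = 1.51×10^13 K⁴.
Q = 0.084 × 5.67×10⁻⁸ × 0.0451 × 1.51×10^13 = 3230 W.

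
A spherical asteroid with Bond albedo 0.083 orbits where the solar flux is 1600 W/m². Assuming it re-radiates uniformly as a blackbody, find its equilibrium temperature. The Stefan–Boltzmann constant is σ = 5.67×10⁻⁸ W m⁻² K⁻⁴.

Power absorbed = (1−a)S·πR²; power emitted = 4πR²σT⁴. Equating and cancelling πR²:
T = ((1−a)S / 4σ)^(1/4) = (1470 / (4 × 5.67×10⁻⁸))^(1/4) = (6.47×10^9)^(1/4).
T = 284 K.

T ≈ 284 K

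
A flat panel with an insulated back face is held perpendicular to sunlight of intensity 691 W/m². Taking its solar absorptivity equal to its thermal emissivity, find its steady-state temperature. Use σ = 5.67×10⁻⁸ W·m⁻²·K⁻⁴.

Absorbed flux αS = emitted flux εσT⁴ (one radiating face); with α = ε, T = (S/σ)^(1/4).
T = (691 / 5.67×10⁻⁸)^(1/4) = (1.22×10^10)^(1/4).
T = 332 K.

T ≈ 332 K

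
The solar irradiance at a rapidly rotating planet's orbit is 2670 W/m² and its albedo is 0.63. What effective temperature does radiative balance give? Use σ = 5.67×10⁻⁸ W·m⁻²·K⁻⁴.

T ≈ 257 K

Power absorbed = (1−a)S·πR²; power emitted = 4πR²σT⁴. Equating and cancelling πR²:
T = ((1−a)S / 4σ)^(1/4) = (988 / (4 × 5.67×10⁻⁸))^(1/4) = (4.36×10^9)^(1/4).
T = 257 K.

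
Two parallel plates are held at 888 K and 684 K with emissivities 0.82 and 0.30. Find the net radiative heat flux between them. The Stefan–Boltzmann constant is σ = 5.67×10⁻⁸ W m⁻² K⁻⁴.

q ≈ 6430 W/m²

For two large parallel gray plates, q = σ(T₁⁴ − T₂⁴) / (1/ε₁ + 1/ε₂ − 1).
1/ε₁ + 1/ε₂ − 1 = 1/0.82 + 1/0.30 − 1 = 3.553.
T₁⁴ − T₂⁴ = 6.22×10^11 − 2.19×10^11 = 4.03×10^11 K⁴.
q = 5.67×10⁻⁸ × 4.03×10^11 / 3.553 = 6430 W/m².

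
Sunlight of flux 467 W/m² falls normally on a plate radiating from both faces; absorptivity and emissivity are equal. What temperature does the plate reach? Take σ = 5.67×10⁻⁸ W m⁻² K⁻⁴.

Absorbed flux αS = emitted flux 2εσT⁴ per unit area; with α = ε this gives T = (S/2σ)^(1/4).
T = (467 / (2 × 5.67×10⁻⁸))^(1/4) = (4.12×10^9)^(1/4).
T = 253 K.

T ≈ 253 K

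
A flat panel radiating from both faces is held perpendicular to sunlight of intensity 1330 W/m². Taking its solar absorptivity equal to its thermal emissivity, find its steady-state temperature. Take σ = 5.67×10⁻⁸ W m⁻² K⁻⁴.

T ≈ 329 K

Absorbed flux αS = emitted flux 2εσT⁴ per unit area; with α = ε this gives T = (S/2σ)^(1/4).
T = (1330 / (2 × 5.67×10⁻⁸))^(1/4) = (1.17×10^10)^(1/4).
T = 329 K.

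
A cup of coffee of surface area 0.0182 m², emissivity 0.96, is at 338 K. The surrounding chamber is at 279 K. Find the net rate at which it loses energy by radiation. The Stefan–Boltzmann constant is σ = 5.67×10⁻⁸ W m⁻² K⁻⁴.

Q ≈ 6.93 W

Q = εσA(T⁴ − T_s⁴). T⁴ − T_s⁴ = (338)⁴ − (279)⁴ = 1.31×10^10 − 6.06×10^9 = 6.99×10^9 K⁴.
Q = 0.96 × 5.67×10⁻⁸ × 0.0182 × 6.99×10^9 = 6.93 W.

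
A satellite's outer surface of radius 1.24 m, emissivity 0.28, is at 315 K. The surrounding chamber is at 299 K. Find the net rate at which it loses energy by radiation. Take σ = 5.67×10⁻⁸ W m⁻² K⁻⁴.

Q ≈ 568 W

A = 4πr² = 4π × (1.24)² = 19.3 m².
Q = εσA(T⁴ − T_s⁴). T⁴ − T_s⁴ = (315)⁴ − (299)⁴ = 9.85×10^9 − 7.99×10^9 = 1.85×10^9 K⁴.
Q = 0.28 × 5.67×10⁻⁸ × 19.3 × 1.85×10^9 = 568 W.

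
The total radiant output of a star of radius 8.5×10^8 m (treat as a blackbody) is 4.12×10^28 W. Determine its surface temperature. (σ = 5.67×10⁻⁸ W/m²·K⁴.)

A = 4πr² = 4π × (8.5×10^8)² = 9.08×10^18 m².
From P = σAT⁴, T = (P / σA)^(1/4) = (4.12×10^28 / (5.67×10⁻⁸ × 9.08×10^18))^(1/4).
T = (8.00×10^16)^(1/4) = 16800 K.

T ≈ 16800 K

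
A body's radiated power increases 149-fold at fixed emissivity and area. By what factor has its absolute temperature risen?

factor ≈ 3.49

P ∝ T⁴ ⇒ T ∝ P^(1/4), so T scales by (149)^(1/4) = 3.49.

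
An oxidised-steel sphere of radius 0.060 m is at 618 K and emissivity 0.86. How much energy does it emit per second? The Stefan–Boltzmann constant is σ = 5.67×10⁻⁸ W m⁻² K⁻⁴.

A = 4πr² = 4π × (0.060)² = 0.0452 m².
P = εσAT⁴ = 0.86 × 5.67×10⁻⁸ × 0.0452 × (618)⁴ = 0.86 × 5.67×10⁻⁸ × 0.0452 × 1.46×10^11.
P = 322 W.

P ≈ 322 W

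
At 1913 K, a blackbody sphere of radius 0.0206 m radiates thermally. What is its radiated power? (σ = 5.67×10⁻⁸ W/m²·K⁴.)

A = 4πr² = 4π × (0.0206)² = 5.33×10^-3 m².
P = σAT⁴ = 5.67×10⁻⁸ × 5.33×10^-3 × (1913)⁴ = 5.67×10⁻⁸ × 5.33×10^-3 × 1.34×10^13.
P = 4050 W.

P ≈ 4050 W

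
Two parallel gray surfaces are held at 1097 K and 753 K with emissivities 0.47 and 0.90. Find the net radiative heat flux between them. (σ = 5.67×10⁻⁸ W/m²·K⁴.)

q ≈ 28500 W/m²

For two large parallel gray plates, q = σ(T₁⁴ − T₂⁴) / (1/ε₁ + 1/ε₂ − 1).
1/ε₁ + 1/ε₂ − 1 = 1/0.47 + 1/0.90 − 1 = 2.239.
T₁⁴ − T₂⁴ = 1.45×10^12 − 3.21×10^11 = 1.13×10^12 K⁴.
q = 5.67×10⁻⁸ × 1.13×10^12 / 2.239 = 28500 W/m².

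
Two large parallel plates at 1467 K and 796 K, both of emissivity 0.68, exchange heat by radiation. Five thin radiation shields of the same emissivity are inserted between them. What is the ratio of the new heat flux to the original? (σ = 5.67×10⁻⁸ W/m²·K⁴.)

With N identical shields there are N+1 = 6 gaps in series, each with the same radiative resistance, so the flux falls to 1/(N+1) of its unshielded value.

ratio ≈ 0.167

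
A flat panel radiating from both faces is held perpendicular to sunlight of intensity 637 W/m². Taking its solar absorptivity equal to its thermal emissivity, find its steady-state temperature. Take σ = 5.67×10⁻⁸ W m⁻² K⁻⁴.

Absorbed flux αS = emitted flux 2εσT⁴ per unit area; with α = ε this gives T = (S/2σ)^(1/4).
T = (637 / (2 × 5.67×10⁻⁸))^(1/4) = (5.62×10^9)^(1/4).
T = 274 K.

T ≈ 274 K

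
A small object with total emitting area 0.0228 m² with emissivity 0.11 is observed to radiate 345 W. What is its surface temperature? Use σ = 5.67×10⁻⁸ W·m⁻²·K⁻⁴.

T ≈ 1250 K

From P = εσAT⁴, T = (P / εσA)^(1/4) = (345 / (0.11 × 5.67×10⁻⁸ × 0.0228))^(1/4).
T = (2.43×10^12)^(1/4) = 1250 K.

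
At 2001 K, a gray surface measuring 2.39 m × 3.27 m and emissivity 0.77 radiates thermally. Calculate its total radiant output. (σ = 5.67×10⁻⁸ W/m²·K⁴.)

P ≈ 5.47×10^6 W

A = 2.39 × 3.27 = 7.82 m².
Stefan–Boltzmann: P = εσAT⁴ = 0.77 × 5.67×10⁻⁸ × 7.82 × (2001)⁴ = 0.77 × 5.67×10⁻⁸ × 7.82 × 1.60×10^13.
P = 5.47×10^6 W.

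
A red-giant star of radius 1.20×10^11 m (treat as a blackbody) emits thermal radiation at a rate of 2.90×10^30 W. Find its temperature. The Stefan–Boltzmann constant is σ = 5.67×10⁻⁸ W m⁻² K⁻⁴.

T ≈ 4100 K

A = 4πr² = 4π × (1.20×10^11)² = 1.81×10^23 m².
From P = σAT⁴, T = (P / σA)^(1/4) = (2.90×10^30 / (5.67×10⁻⁸ × 1.81×10^23))^(1/4).
T = (2.83×10^14)^(1/4) = 4100 K.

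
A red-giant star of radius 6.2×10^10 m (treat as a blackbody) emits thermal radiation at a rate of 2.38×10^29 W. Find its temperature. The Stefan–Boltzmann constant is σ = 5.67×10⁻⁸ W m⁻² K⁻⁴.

A = 4πr² = 4π × (6.2×10^10)² = 4.83×10^22 m².
From P = σAT⁴, T = (P / σA)^(1/4) = (2.38×10^29 / (5.67×10⁻⁸ × 4.83×10^22))^(1/4).
T = (8.69×10^13)^(1/4) = 3050 K.

T ≈ 3050 K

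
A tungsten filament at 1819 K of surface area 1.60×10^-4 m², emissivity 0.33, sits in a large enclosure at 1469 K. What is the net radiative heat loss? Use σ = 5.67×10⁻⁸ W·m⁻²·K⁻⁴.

Q = εσA(T⁴ − T_s⁴). T⁴ − T_s⁴ = (1819)⁴ − (1469)⁴ = 1.09×10^13 − 4.66×10^12 = 6.29×10^12 K⁴.
Q = 0.33 × 5.67×10⁻⁸ × 1.60×10^-4 × 6.29×10^12 = 18.8 W.

Q ≈ 18.8 W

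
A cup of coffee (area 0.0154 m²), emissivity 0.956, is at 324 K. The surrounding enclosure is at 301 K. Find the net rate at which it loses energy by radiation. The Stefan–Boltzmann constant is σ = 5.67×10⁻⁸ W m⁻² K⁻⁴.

Q = εσA(T⁴ − T_s⁴). T⁴ − T_s⁴ = (324)⁴ − (301)⁴ = 1.10×10^10 − 8.21×10^9 = 2.81×10^9 K⁴.
Q = 0.956 × 5.67×10⁻⁸ × 0.0154 × 2.81×10^9 = 2.35 W.

Q ≈ 2.35 W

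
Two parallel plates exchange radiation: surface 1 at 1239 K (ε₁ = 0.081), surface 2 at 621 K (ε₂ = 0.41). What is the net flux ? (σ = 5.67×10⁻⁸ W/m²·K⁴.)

For two large parallel gray plates, q = σ(T₁⁴ − T₂⁴) / (1/ε₁ + 1/ε₂ − 1).
1/ε₁ + 1/ε₂ − 1 = 1/0.081 + 1/0.41 − 1 = 13.78.
T₁⁴ − T₂⁴ = 2.36×10^12 − 1.49×10^11 = 2.21×10^12 K⁴.
q = 5.67×10⁻⁸ × 2.21×10^12 / 13.78 = 9080 W/m².

q ≈ 9080 W/m²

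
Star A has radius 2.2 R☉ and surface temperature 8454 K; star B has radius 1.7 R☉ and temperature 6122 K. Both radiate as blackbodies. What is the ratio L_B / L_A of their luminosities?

L = 4πR²σT⁴ ∝ R²T⁴, so L_B/L_A = (1.7/2.2)² × (6122/8454)⁴ = 0.597 × 0.275 = 0.164.

L_B/L_A ≈ 0.164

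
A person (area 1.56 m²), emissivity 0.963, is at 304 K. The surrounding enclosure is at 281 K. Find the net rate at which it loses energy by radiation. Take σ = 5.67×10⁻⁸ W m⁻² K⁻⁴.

Q ≈ 196 W

Q = εσA(T⁴ − T_s⁴). T⁴ − T_s⁴ = (304)⁴ − (281)⁴ = 8.54×10^9 − 6.23×10^9 = 2.31×10^9 K⁴.
Q = 0.963 × 5.67×10⁻⁸ × 1.56 × 2.31×10^9 = 196 W.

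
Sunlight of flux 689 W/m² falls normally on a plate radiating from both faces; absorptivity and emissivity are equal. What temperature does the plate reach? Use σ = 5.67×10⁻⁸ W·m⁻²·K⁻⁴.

Absorbed flux αS = emitted flux 2εσT⁴ per unit area; with α = ε this gives T = (S/2σ)^(1/4).
T = (689 / (2 × 5.67×10⁻⁸))^(1/4) = (6.08×10^9)^(1/4).
T = 279 K.

T ≈ 279 K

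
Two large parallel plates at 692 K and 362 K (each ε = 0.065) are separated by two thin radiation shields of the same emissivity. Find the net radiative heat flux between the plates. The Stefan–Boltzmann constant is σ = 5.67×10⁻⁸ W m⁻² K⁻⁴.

q ≈ 135 W/m²

Each of the 3 gaps contributes resistance (2/ε − 1) = 2/0.065 − 1 = 29.77; total = 89.31.
q = σ(T₁⁴ − T₂⁴) / 89.31 = 5.67×10⁻⁸ × 2.12×10^11 / 89.31 = 135 W/m².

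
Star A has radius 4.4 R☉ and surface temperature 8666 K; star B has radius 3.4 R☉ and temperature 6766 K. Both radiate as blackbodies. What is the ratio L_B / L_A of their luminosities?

L_B/L_A ≈ 0.222

L = 4πR²σT⁴ ∝ R²T⁴, so L_B/L_A = (3.4/4.4)² × (6766/8666)⁴ = 0.597 × 0.372 = 0.222.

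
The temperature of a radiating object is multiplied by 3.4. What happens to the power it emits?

factor ≈ 134

P ∝ T⁴, so the power scales as (3.4)⁴ = 134.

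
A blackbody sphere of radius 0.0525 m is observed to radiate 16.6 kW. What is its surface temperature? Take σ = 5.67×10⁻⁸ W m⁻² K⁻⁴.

A = 4πr² = 4π × (0.0525)² = 0.0346 m².
From P = σAT⁴, T = (P / σA)^(1/4) = (16600 / (5.67×10⁻⁸ × 0.0346))^(1/4).
T = (8.45×10^12)^(1/4) = 1710 K.

T ≈ 1710 K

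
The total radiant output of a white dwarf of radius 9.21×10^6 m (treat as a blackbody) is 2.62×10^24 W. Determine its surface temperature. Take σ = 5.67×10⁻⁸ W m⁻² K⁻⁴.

A = 4πr² = 4π × (9.21×10^6)² = 1.07×10^15 m².
From P = σAT⁴, T = (P / σA)^(1/4) = (2.62×10^24 / (5.67×10⁻⁸ × 1.07×10^15))^(1/4).
T = (4.34×10^16)^(1/4) = 14400 K.

T ≈ 14400 K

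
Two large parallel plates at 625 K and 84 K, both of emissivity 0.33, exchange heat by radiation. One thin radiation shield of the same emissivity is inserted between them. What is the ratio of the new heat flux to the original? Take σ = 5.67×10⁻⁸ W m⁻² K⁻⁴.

ratio ≈ 0.500

With N identical shields there are N+1 = 2 gaps in series, each with the same radiative resistance, so the flux falls to 1/(N+1) of its unshielded value.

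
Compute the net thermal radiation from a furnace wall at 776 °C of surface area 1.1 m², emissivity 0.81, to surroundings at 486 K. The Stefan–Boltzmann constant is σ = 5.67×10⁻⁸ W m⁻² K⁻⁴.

Q ≈ 58400 W

Convert: 776 °C = 1049 K.
Q = εσA(T⁴ − T_s⁴). T⁴ − T_s⁴ = (1049)⁴ − (486)⁴ = 1.21×10^12 − 5.58×10^10 = 1.16×10^12 K⁴.
Q = 0.81 × 5.67×10⁻⁸ × 1.10 × 1.16×10^12 = 58400 W.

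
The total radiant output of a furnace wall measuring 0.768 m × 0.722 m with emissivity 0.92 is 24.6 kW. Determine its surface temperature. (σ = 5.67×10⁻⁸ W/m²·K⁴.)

A = 0.768 × 0.722 = 0.554 m².
From P = εσAT⁴, T = (P / εσA)^(1/4) = (24600 / (0.92 × 5.67×10⁻⁸ × 0.554))^(1/4).
T = (8.50×10^11)^(1/4) = 960 K.

T ≈ 960 K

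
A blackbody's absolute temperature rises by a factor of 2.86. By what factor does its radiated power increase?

P ∝ T⁴, so the power scales as (2.86)⁴ = 66.9.

factor ≈ 66.9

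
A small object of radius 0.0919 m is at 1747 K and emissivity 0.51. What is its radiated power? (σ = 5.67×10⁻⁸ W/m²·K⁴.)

P ≈ 28600 W

A = 4πr² = 4π × (0.0919)² = 0.106 m².
P = εσAT⁴ = 0.51 × 5.67×10⁻⁸ × 0.106 × (1747)⁴ = 0.51 × 5.67×10⁻⁸ × 0.106 × 9.31×10^12.
P = 28600 W.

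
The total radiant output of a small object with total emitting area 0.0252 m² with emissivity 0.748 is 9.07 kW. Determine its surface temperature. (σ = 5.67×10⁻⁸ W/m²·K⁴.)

From P = εσAT⁴, T = (P / εσA)^(1/4) = (9070 / (0.748 × 5.67×10⁻⁸ × 0.0252))^(1/4).
T = (8.49×10^12)^(1/4) = 1710 K.

T ≈ 1710 K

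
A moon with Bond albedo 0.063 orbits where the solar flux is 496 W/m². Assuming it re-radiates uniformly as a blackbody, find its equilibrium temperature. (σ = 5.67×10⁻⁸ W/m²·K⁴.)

T ≈ 213 K

Power absorbed = (1−a)S·πR²; power emitted = 4πR²σT⁴. Equating and cancelling πR²:
T = ((1−a)S / 4σ)^(1/4) = (465 / (4 × 5.67×10⁻⁸))^(1/4) = (2.05×10^9)^(1/4).
T = 213 K.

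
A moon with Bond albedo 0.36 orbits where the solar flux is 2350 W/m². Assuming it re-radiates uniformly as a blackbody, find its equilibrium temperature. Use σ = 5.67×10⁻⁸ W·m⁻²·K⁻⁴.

Power absorbed = (1−a)S·πR²; power emitted = 4πR²σT⁴. Equating and cancelling πR²:
T = ((1−a)S / 4σ)^(1/4) = (1500 / (4 × 5.67×10⁻⁸))^(1/4) = (6.63×10^9)^(1/4).
T = 285 K.

T ≈ 285 K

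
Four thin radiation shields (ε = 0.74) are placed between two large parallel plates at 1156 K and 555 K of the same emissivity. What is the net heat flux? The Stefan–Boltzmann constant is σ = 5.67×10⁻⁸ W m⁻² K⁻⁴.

q ≈ 11300 W/m²

Each of the 5 gaps contributes resistance (2/ε − 1) = 2/0.74 − 1 = 1.703; total = 8.514.
q = σ(T₁⁴ − T₂⁴) / 8.514 = 5.67×10⁻⁸ × 1.69×10^12 / 8.514 = 11300 W/m².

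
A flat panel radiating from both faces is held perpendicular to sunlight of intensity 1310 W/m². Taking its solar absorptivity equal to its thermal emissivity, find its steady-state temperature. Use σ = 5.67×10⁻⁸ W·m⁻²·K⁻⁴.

T ≈ 328 K

Absorbed flux αS = emitted flux 2εσT⁴ per unit area; with α = ε this gives T = (S/2σ)^(1/4).
T = (1310 / (2 × 5.67×10⁻⁸))^(1/4) = (1.16×10^10)^(1/4).
T = 328 K.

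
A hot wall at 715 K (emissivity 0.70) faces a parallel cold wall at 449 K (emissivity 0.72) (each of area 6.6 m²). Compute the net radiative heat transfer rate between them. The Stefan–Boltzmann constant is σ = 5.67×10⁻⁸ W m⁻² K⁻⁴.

For two large parallel gray plates, q = σ(T₁⁴ − T₂⁴) / (1/ε₁ + 1/ε₂ − 1).
1/ε₁ + 1/ε₂ − 1 = 1/0.70 + 1/0.72 − 1 = 1.817.
T₁⁴ − T₂⁴ = 2.61×10^11 − 4.06×10^10 = 2.21×10^11 K⁴.
q = 5.67×10⁻⁸ × 2.21×10^11 / 1.817 = 6890 W/m².
Q = q·A = 6890 × 6.6 = 45400 W.

Q ≈ 45400 W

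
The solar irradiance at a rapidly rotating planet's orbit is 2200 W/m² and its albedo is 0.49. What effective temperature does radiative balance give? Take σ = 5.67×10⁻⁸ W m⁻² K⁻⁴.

Power absorbed = (1−a)S·πR²; power emitted = 4πR²σT⁴. Equating and cancelling πR²:
T = ((1−a)S / 4σ)^(1/4) = (1120 / (4 × 5.67×10⁻⁸))^(1/4) = (4.95×10^9)^(1/4).
T = 265 K.

T ≈ 265 K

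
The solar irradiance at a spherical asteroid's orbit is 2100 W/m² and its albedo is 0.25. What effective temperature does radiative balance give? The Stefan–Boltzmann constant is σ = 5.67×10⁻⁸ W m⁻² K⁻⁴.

Power absorbed = (1−a)S·πR²; power emitted = 4πR²σT⁴. Equating and cancelling πR²:
T = ((1−a)S / 4σ)^(1/4) = (1580 / (4 × 5.67×10⁻⁸))^(1/4) = (6.94×10^9)^(1/4).
T = 289 K.

T ≈ 289 K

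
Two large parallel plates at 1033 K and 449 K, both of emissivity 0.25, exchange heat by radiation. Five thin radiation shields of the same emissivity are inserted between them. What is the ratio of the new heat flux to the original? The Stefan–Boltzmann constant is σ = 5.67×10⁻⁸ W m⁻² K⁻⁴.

ratio ≈ 0.167

With N identical shields there are N+1 = 6 gaps in series, each with the same radiative resistance, so the flux falls to 1/(N+1) of its unshielded value.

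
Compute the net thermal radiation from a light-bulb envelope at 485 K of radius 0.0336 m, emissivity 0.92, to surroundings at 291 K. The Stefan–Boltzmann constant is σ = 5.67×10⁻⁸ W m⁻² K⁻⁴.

A = 4πr² = 4π × (0.0336)² = 0.0142 m².
Q = εσA(T⁴ − T_s⁴). T⁴ − T_s⁴ = (485)⁴ − (291)⁴ = 5.53×10^10 − 7.17×10^9 = 4.82×10^10 K⁴.
Q = 0.92 × 5.67×10⁻⁸ × 0.0142 × 4.82×10^10 = 35.6 W.

Q ≈ 35.6 W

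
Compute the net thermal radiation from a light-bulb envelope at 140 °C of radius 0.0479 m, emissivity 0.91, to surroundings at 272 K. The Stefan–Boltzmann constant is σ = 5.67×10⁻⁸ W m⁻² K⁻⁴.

Q ≈ 35.1 W

A = 4πr² = 4π × (0.0479)² = 0.0288 m².
Convert: 140 °C = 413 K.
Q = εσA(T⁴ − T_s⁴). T⁴ − T_s⁴ = (413)⁴ − (272)⁴ = 2.91×10^10 − 5.47×10^9 = 2.36×10^10 K⁴.
Q = 0.91 × 5.67×10⁻⁸ × 0.0288 × 2.36×10^10 = 35.1 W.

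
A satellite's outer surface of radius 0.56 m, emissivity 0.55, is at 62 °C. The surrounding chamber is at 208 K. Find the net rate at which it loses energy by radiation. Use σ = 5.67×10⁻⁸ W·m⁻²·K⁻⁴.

Q ≈ 1320 W

A = 4πr² = 4π × (0.56)² = 3.94 m².
Convert: 62 °C = 335 K.
Q = εσA(T⁴ − T_s⁴). T⁴ − T_s⁴ = (335)⁴ − (208)⁴ = 1.26×10^10 − 1.87×10^9 = 1.07×10^10 K⁴.
Q = 0.55 × 5.67×10⁻⁸ × 3.94 × 1.07×10^10 = 1320 W.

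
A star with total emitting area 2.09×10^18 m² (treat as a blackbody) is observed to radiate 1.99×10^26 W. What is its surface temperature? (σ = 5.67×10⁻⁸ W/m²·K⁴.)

T ≈ 6400 K

From P = σAT⁴, T = (P / σA)^(1/4) = (1.99×10^26 / (5.67×10⁻⁸ × 2.09×10^18))^(1/4).
T = (1.68×10^15)^(1/4) = 6400 K.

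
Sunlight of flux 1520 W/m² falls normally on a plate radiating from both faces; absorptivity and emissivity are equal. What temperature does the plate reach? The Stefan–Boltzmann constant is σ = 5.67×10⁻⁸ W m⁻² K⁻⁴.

T ≈ 340 K

Absorbed flux αS = emitted flux 2εσT⁴ per unit area; with α = ε this gives T = (S/2σ)^(1/4).
T = (1520 / (2 × 5.67×10⁻⁸))^(1/4) = (1.34×10^10)^(1/4).
T = 340 K.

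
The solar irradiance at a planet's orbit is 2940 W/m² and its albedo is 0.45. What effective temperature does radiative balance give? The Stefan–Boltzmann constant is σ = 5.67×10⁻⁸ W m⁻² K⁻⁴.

T ≈ 291 K

Power absorbed = (1−a)S·πR²; power emitted = 4πR²σT⁴. Equating and cancelling πR²:
T = ((1−a)S / 4σ)^(1/4) = (1620 / (4 × 5.67×10⁻⁸))^(1/4) = (7.13×10^9)^(1/4).
T = 291 K.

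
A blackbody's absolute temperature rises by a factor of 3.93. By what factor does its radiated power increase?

P ∝ T⁴, so the power scales as (3.93)⁴ = 239.

factor ≈ 239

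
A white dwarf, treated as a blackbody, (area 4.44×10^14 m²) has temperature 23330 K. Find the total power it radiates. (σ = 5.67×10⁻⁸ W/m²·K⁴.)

P = σAT⁴ = 5.67×10⁻⁸ × 4.44×10^14 × (23330)⁴ = 5.67×10⁻⁸ × 4.44×10^14 × 2.96×10^17.
P = 7.46×10^24 W.

P ≈ 7.46×10^24 W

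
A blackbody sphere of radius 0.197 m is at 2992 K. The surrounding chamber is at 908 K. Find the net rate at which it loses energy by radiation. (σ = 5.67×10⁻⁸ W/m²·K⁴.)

Q ≈ 2.20×10^6 W

A = 4πr² = 4π × (0.197)² = 0.488 m².
Q = σA(T⁴ − T_s⁴). T⁴ − T_s⁴ = (2992)⁴ − (908)⁴ = 8.01×10^13 − 6.80×10^11 = 7.95×10^13 K⁴.
Q = 5.67×10⁻⁸ × 0.488 × 7.95×10^13 = 2.20×10^6 W.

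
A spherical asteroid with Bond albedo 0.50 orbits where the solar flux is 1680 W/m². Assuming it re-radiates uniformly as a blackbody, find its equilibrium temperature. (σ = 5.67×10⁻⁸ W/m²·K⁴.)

T ≈ 247 K

Power absorbed = (1−a)S·πR²; power emitted = 4πR²σT⁴. Equating and cancelling πR²:
T = ((1−a)S / 4σ)^(1/4) = (840 / (4 × 5.67×10⁻⁸))^(1/4) = (3.70×10^9)^(1/4).
T = 247 K.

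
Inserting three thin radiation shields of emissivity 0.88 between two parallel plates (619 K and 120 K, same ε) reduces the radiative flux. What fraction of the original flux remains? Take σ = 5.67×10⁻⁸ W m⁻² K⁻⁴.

With N identical shields there are N+1 = 4 gaps in series, each with the same radiative resistance, so the flux falls to 1/(N+1) of its unshielded value.

ratio ≈ 0.250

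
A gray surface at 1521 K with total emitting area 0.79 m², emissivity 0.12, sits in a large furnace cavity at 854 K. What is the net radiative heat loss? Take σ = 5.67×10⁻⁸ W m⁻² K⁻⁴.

Q ≈ 25900 W

Q = εσA(T⁴ − T_s⁴). T⁴ − T_s⁴ = (1521)⁴ − (854)⁴ = 5.35×10^12 − 5.32×10^11 = 4.82×10^12 K⁴.
Q = 0.12 × 5.67×10⁻⁸ × 0.790 × 4.82×10^12 = 25900 W.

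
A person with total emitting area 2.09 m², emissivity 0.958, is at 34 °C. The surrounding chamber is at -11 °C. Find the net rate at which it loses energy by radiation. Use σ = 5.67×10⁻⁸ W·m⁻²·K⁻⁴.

Q ≈ 474 W

Convert: 34 °C = 307 K; -11 °C = 262 K.
Q = εσA(T⁴ − T_s⁴). T⁴ − T_s⁴ = (307)⁴ − (262)⁴ = 8.88×10^9 − 4.71×10^9 = 4.17×10^9 K⁴.
Q = 0.958 × 5.67×10⁻⁸ × 2.09 × 4.17×10^9 = 474 W.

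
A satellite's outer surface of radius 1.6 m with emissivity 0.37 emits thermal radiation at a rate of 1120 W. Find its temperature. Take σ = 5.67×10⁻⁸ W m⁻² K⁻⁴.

A = 4πr² = 4π × (1.6)² = 32.2 m².
From P = εσAT⁴, T = (P / εσA)^(1/4) = (1120 / (0.37 × 5.67×10⁻⁸ × 32.2))^(1/4).
T = (1.66×10^9)^(1/4) = 202 K.

T ≈ 202 K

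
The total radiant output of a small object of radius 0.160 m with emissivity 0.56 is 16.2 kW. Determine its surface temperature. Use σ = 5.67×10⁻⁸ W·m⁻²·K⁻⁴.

T ≈ 1120 K

A = 4πr² = 4π × (0.160)² = 0.322 m².
From P = εσAT⁴, T = (P / εσA)^(1/4) = (16200 / (0.56 × 5.67×10⁻⁸ × 0.322))^(1/4).
T = (1.59×10^12)^(1/4) = 1120 K.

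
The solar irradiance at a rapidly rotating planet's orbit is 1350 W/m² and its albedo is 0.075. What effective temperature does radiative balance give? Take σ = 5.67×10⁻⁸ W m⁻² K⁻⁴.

T ≈ 272 K

Power absorbed = (1−a)S·πR²; power emitted = 4πR²σT⁴. Equating and cancelling πR²:
T = ((1−a)S / 4σ)^(1/4) = (1250 / (4 × 5.67×10⁻⁸))^(1/4) = (5.51×10^9)^(1/4).
T = 272 K.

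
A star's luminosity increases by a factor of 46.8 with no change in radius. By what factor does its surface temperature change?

factor ≈ 2.62

P ∝ T⁴ ⇒ T ∝ P^(1/4), so T scales by (46.8)^(1/4) = 2.62.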